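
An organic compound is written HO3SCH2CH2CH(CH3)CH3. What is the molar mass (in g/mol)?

152.21 g/mol

Atom tally by fragment:
  HO3SCH2 → C:1 H:3 S:1 O:3
  CH2 → C:1 H:2
  CH(CH3) → C:2 H:4
  CH3 → C:1 H:3
Element totals:
  C: 5
  H: 12
  O: 3
  S: 1
Molecular formula: C5H12O3S.
  M = 5(12.011) + 12(1.008) + 3(15.999) + 32.06
    = 60.055 + 12.096 + 47.997 + 32.060 = 152.208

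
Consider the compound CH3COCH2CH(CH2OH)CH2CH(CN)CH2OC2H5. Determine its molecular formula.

Atom tally by fragment:
  CH3COCH2 → C:3 H:5 O:1
  CH(CH2OH) → C:2 H:4 O:1
  CH2 → C:1 H:2
  CH(CN) → C:2 H:1 N:1
  CH2OC2H5 → C:3 H:7 O:1
Element totals:
  C: 11
  H: 19
  N: 1
  O: 3

C11H19NO3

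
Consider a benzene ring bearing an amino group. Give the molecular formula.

Atom tally by fragment:
  benzene ring core → C:6 H:6
  (− 1 ring H displaced by substituents)
  + NH2 → N:1 H:2
Element totals:
  C: 6
  H: 7
  N: 1

C6H7N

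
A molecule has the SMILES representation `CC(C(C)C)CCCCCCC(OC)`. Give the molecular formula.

Atom tally by fragment:
  CH3 → C:1 H:3
  CH(CH(CH3)2) → C:4 H:8
  CH2 → C:1 H:2
  CH2 → C:1 H:2
  CH2 → C:1 H:2
  CH2 → C:1 H:2
  CH2 → C:1 H:2
  CH2 → C:1 H:2
  CH2OCH3 → C:2 H:5 O:1
Element totals:
  C: 13
  H: 28
  O: 1

C13H28O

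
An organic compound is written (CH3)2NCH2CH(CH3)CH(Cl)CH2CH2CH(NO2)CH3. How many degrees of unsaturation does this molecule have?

Atom tally by fragment:
  (CH3)2NCH2 → C:3 H:8 N:1
  CH(CH3) → C:2 H:4
  CH(Cl) → C:1 H:1 Cl:1
  CH2 → C:1 H:2
  CH2 → C:1 H:2
  CH(NO2) → C:1 H:1 N:1 O:2
  CH3 → C:1 H:3
Element totals:
  C: 10
  H: 21
  Cl: 1
  N: 2
  O: 2
Molecular formula: C10H21ClN2O2.
DoU = (2C + 2 + N − H − X) / 2 = (2·10 + 2 + 2 − 21 − 1) / 2 = 1.

1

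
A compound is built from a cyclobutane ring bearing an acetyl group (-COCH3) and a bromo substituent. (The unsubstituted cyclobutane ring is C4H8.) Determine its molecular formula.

Atom tally by fragment:
  cyclobutane ring core → C:4 H:8
  (− 2 ring H displaced by substituents)
  + COCH3 → C:2 H:3 O:1
  + Br → Br:1
Element totals:
  C: 6
  H: 9
  Br: 1
  O: 1

C6H9BrO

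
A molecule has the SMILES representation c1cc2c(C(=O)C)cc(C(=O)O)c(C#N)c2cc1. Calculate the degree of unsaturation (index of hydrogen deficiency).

Atom tally by fragment:
  naphthalene ring system core → C:10 H:8
  (− 3 ring H displaced by substituents)
  + COCH3 → C:2 H:3 O:1
  + COOH → C:1 H:1 O:2
  + CN → C:1 N:1
Element totals:
  C: 14
  H: 9
  N: 1
  O: 3
Molecular formula: C14H9NO3.
DoU = (2C + 2 + N − H − X) / 2 = (2·14 + 2 + 1 − 9 − 0) / 2 = 11.

11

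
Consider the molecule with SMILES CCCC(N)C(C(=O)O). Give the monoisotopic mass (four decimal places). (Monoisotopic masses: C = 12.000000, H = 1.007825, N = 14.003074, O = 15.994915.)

Atom tally by fragment:
  CH3 → C:1 H:3
  CH2 → C:1 H:2
  CH2 → C:1 H:2
  CH(NH2) → C:1 H:3 N:1
  CH2COOH → C:2 H:3 O:2
Element totals:
  C: 6
  H: 13
  N: 1
  O: 2
Molecular formula: C6H13NO2.
  M = 6(12.0) + 13(1.007825) + 14.003074 + 2(15.994915)
    = 72.000000 + 13.101725 + 14.003074 + 31.989830 = 131.094629

131.0946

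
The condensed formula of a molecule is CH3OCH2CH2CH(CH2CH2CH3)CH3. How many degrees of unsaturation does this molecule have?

0

Atom tally by fragment:
  CH3OCH2 → C:2 H:5 O:1
  CH2 → C:1 H:2
  CH(CH2CH2CH3) → C:4 H:8
  CH3 → C:1 H:3
Element totals:
  C: 8
  H: 18
  O: 1
Molecular formula: C8H18O.
DoU = (2C + 2 + N − H − X) / 2 = (2·8 + 2 + 0 − 18 − 0) / 2 = 0.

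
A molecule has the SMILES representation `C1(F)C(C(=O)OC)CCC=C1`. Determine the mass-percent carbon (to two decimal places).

60.75%

Atom tally by fragment:
  cyclohexene ring core → C:6 H:10
  (− 2 ring H displaced by substituents)
  + F → F:1
  + COOCH3 → C:2 H:3 O:2
Element totals:
  C: 8
  H: 11
  F: 1
  O: 2
Molecular formula: C8H11FO2.
Molar mass = 158.172 g/mol.
Mass from C: 8 × 12.011 = 96.088 g/mol.
%C = 96.088 / 158.172 × 100 = 60.75%.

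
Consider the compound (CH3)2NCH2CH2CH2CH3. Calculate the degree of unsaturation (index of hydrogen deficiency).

Atom tally by fragment:
  (CH3)2NCH2 → C:3 H:8 N:1
  CH2 → C:1 H:2
  CH2 → C:1 H:2
  CH3 → C:1 H:3
Element totals:
  C: 6
  H: 15
  N: 1
Molecular formula: C6H15N.
DoU = (2C + 2 + N − H − X) / 2 = (2·6 + 2 + 1 − 15 − 0) / 2 = 0.

0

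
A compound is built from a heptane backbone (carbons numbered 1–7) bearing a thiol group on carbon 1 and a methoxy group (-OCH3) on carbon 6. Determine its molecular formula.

Atom tally by fragment:
  HSCH2 → C:1 H:3 S:1
  CH2 → C:1 H:2
  CH2 → C:1 H:2
  CH2 → C:1 H:2
  CH2 → C:1 H:2
  CH(OCH3) → C:2 H:4 O:1
  CH3 → C:1 H:3
Element totals:
  C: 8
  H: 18
  O: 1
  S: 1

C8H18OS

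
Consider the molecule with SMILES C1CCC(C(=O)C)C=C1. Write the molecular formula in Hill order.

C8H12O

Atom tally by fragment:
  cyclohexene ring core → C:6 H:10
  (− 1 ring H displaced by substituents)
  + COCH3 → C:2 H:3 O:1
Element totals:
  C: 8
  H: 12
  O: 1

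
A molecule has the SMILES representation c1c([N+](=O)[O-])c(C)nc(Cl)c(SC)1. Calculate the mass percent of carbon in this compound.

38.45%

Atom tally by fragment:
  pyridine ring core → C:5 H:5 N:1
  (− 4 ring H displaced by substituents)
  + NO2 → N:1 O:2
  + CH3 → C:1 H:3
  + Cl → Cl:1
  + SCH3 → C:1 H:3 S:1
Element totals:
  C: 7
  H: 7
  Cl: 1
  N: 2
  O: 2
  S: 1
Molecular formula: C7H7ClN2O2S.
Molar mass = 218.655 g/mol.
Mass from C: 7 × 12.011 = 84.077 g/mol.
%C = 84.077 / 218.655 × 100 = 38.45%.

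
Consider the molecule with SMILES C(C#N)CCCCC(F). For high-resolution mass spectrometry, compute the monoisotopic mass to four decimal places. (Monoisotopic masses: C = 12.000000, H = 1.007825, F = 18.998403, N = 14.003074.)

Atom tally by fragment:
  NCCH2 → C:2 H:2 N:1
  CH2 → C:1 H:2
  CH2 → C:1 H:2
  CH2 → C:1 H:2
  CH2 → C:1 H:2
  CH2F → C:1 H:2 F:1
Element totals:
  C: 7
  H: 12
  F: 1
  N: 1
Molecular formula: C7H12FN.
  M = 7(12.0) + 12(1.007825) + 18.998403 + 14.003074
    = 84.000000 + 12.093900 + 18.998403 + 14.003074 = 129.095377

129.0954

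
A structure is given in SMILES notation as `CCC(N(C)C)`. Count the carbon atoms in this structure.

Atom tally by fragment:
  CH3 → C:1 H:3
  CH2 → C:1 H:2
  CH2N(CH3)2 → C:3 H:8 N:1
Element totals:
  C: 5
  H: 13
  N: 1

5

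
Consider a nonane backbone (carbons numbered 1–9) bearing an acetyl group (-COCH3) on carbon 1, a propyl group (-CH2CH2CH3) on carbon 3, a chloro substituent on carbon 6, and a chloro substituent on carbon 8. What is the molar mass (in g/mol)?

Atom tally by fragment:
  CH3COCH2 → C:3 H:5 O:1
  CH2 → C:1 H:2
  CH(CH2CH2CH3) → C:4 H:8
  CH2 → C:1 H:2
  CH2 → C:1 H:2
  CH(Cl) → C:1 H:1 Cl:1
  CH2 → C:1 H:2
  CH(Cl) → C:1 H:1 Cl:1
  CH3 → C:1 H:3
Element totals:
  C: 14
  H: 26
  Cl: 2
  O: 1
Molecular formula: C14H26Cl2O.
  M = 14(12.011) + 26(1.008) + 2(35.45) + 15.999
    = 168.154 + 26.208 + 70.900 + 15.999 = 281.261

281.26 g/mol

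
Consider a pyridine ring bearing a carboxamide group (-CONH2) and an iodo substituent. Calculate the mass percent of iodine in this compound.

51.17%

Atom tally by fragment:
  pyridine ring core → C:5 H:5 N:1
  (− 2 ring H displaced by substituents)
  + CONH2 → C:1 H:2 O:1 N:1
  + I → I:1
Element totals:
  C: 6
  H: 5
  I: 1
  N: 2
  O: 1
Molecular formula: C6H5IN2O.
Molar mass = 248.023 g/mol.
Mass from I: 1 × 126.904 = 126.904 g/mol.
%I = 126.904 / 248.023 × 100 = 51.17%.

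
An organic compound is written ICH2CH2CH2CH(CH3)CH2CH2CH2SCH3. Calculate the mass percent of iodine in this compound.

44.34%

Element totals:
  C: 9
  H: 19
  I: 1
  S: 1
Molecular formula: C9H19IS.
Molar mass = 286.215 g/mol.
Mass from I: 1 × 126.904 = 126.904 g/mol.
%I = 126.904 / 286.215 × 100 = 44.34%.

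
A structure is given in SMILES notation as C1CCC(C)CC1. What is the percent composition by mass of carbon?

Atom tally by fragment:
  cyclohexane ring core → C:6 H:12
  (− 1 ring H displaced by substituents)
  + CH3 → C:1 H:3
Element totals:
  C: 7
  H: 14
Molecular formula: C7H14.
Molar mass = 98.189 g/mol.
Mass from C: 7 × 12.011 = 84.077 g/mol.
%C = 84.077 / 98.189 × 100 = 85.63%.

85.63%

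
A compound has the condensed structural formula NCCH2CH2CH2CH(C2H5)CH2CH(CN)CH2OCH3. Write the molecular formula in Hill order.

C12H20N2O

Atom tally by fragment:
  NCCH2 → C:2 H:2 N:1
  CH2 → C:1 H:2
  CH2 → C:1 H:2
  CH(C2H5) → C:3 H:6
  CH2 → C:1 H:2
  CH(CN) → C:2 H:1 N:1
  CH2OCH3 → C:2 H:5 O:1
Element totals:
  C: 12
  H: 20
  N: 2
  O: 1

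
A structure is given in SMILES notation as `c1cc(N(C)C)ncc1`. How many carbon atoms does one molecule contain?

Atom tally by fragment:
  pyridine ring core → C:5 H:5 N:1
  (− 1 ring H displaced by substituents)
  + N(CH3)2 → N:1 C:2 H:6
Element totals:
  C: 7
  H: 10
  N: 2

7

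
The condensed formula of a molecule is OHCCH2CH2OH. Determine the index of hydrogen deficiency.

1

Element totals:
  C: 3
  H: 6
  O: 2
Molecular formula: C3H6O2.
DoU = (2C + 2 + N − H − X) / 2 = (2·3 + 2 + 0 − 6 − 0) / 2 = 1.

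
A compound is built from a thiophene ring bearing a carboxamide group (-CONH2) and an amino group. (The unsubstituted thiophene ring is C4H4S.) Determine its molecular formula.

C5H6N2OS

Atom tally by fragment:
  thiophene ring core → C:4 H:4 S:1
  (− 2 ring H displaced by substituents)
  + CONH2 → C:1 H:2 O:1 N:1
  + NH2 → N:1 H:2
Element totals:
  C: 5
  H: 6
  N: 2
  O: 1
  S: 1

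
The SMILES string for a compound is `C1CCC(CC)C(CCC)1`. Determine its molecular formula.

Atom tally by fragment:
  cyclopentane ring core → C:5 H:10
  (− 2 ring H displaced by substituents)
  + C2H5 → C:2 H:5
  + CH2CH2CH3 → C:3 H:7
Element totals:
  C: 10
  H: 20

C10H20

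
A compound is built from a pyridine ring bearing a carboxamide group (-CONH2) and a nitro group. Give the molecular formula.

Atom tally by fragment:
  pyridine ring core → C:5 H:5 N:1
  (− 2 ring H displaced by substituents)
  + CONH2 → C:1 H:2 O:1 N:1
  + NO2 → N:1 O:2
Element totals:
  C: 6
  H: 5
  N: 3
  O: 3

C6H5N3O3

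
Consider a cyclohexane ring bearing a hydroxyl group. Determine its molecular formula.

Atom tally by fragment:
  cyclohexane ring core → C:6 H:12
  (− 1 ring H displaced by substituents)
  + OH → O:1 H:1
Element totals:
  C: 6
  H: 12
  O: 1

C6H12O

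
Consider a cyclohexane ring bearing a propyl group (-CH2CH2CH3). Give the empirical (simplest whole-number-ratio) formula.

Atom tally by fragment:
  cyclohexane ring core → C:6 H:12
  (− 1 ring H displaced by substituents)
  + CH2CH2CH3 → C:3 H:7
Element totals:
  C: 9
  H: 18
Molecular formula: C9H18.
gcd of subscripts = 9; dividing each by 9:
  C: 9/9 = 1
  H: 18/9 = 2

CH2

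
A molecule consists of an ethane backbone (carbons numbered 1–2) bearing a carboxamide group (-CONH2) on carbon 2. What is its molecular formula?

C3H7NO

Atom tally by fragment:
  CH3 → C:1 H:3
  CH2CONH2 → C:2 H:4 O:1 N:1
Element totals:
  C: 3
  H: 7
  N: 1
  O: 1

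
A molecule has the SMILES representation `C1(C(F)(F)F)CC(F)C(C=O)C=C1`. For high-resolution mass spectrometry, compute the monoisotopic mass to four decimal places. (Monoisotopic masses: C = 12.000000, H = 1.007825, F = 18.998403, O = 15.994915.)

Atom tally by fragment:
  cyclohexene ring core → C:6 H:10
  (− 3 ring H displaced by substituents)
  + CF3 → C:1 F:3
  + F → F:1
  + CHO → C:1 H:1 O:1
Element totals:
  C: 8
  H: 8
  F: 4
  O: 1
Molecular formula: C8H8F4O.
  M = 8(12.0) + 8(1.007825) + 4(18.998403) + 15.994915
    = 96.000000 + 8.062600 + 75.993612 + 15.994915 = 196.051127

196.0511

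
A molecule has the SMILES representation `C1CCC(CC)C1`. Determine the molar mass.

Atom tally by fragment:
  cyclopentane ring core → C:5 H:10
  (− 1 ring H displaced by substituents)
  + C2H5 → C:2 H:5
Element totals:
  C: 7
  H: 14
Molecular formula: C7H14.
  M = 7(12.011) + 14(1.008)
    = 84.077 + 14.112 = 98.189

98.19 g/mol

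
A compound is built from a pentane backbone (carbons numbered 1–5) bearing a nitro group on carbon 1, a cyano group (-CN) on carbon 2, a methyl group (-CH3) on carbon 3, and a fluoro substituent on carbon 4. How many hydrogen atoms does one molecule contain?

11

Atom tally by fragment:
  O2NCH2 → C:1 H:2 N:1 O:2
  CH(CN) → C:2 H:1 N:1
  CH(CH3) → C:2 H:4
  CH(F) → C:1 H:1 F:1
  CH3 → C:1 H:3
Element totals:
  C: 7
  H: 11
  F: 1
  N: 2
  O: 2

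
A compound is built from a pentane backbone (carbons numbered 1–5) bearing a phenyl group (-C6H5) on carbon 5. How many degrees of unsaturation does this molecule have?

Atom tally by fragment:
  CH3 → C:1 H:3
  CH2 → C:1 H:2
  CH2 → C:1 H:2
  CH2 → C:1 H:2
  CH2C6H5 → C:7 H:7
Element totals:
  C: 11
  H: 16
Molecular formula: C11H16.
DoU = (2C + 2 + N − H − X) / 2 = (2·11 + 2 + 0 − 16 − 0) / 2 = 4.

4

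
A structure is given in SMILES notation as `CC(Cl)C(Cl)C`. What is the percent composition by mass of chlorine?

55.82%

Atom tally by fragment:
  CH3 → C:1 H:3
  CH(Cl) → C:1 H:1 Cl:1
  CH(Cl) → C:1 H:1 Cl:1
  CH3 → C:1 H:3
Element totals:
  C: 4
  H: 8
  Cl: 2
Molecular formula: C4H8Cl2.
Molar mass = 127.008 g/mol.
Mass from Cl: 2 × 35.45 = 70.900 g/mol.
%Cl = 70.900 / 127.008 × 100 = 55.82%.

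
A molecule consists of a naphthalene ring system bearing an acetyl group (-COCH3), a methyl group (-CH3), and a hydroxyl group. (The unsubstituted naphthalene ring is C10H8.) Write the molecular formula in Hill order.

C13H12O2

Atom tally by fragment:
  naphthalene ring system core → C:10 H:8
  (− 3 ring H displaced by substituents)
  + COCH3 → C:2 H:3 O:1
  + CH3 → C:1 H:3
  + OH → O:1 H:1
Element totals:
  C: 13
  H: 12
  O: 2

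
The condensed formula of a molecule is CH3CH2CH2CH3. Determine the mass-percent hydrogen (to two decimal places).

17.34%

Element totals:
  C: 4
  H: 10
Molecular formula: C4H10.
Molar mass = 58.124 g/mol.
Mass from H: 10 × 1.008 = 10.080 g/mol.
%H = 10.080 / 58.124 × 100 = 17.34%.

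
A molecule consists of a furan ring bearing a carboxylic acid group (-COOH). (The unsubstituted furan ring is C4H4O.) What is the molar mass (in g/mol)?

Atom tally by fragment:
  furan ring core → C:4 H:4 O:1
  (− 1 ring H displaced by substituents)
  + COOH → C:1 H:1 O:2
Element totals:
  C: 5
  H: 4
  O: 3
Molecular formula: C5H4O3.
  M = 5(12.011) + 4(1.008) + 3(15.999)
    = 60.055 + 4.032 + 47.997 = 112.084

112.08 g/mol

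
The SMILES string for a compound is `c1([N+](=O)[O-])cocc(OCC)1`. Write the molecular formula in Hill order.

Atom tally by fragment:
  furan ring core → C:4 H:4 O:1
  (− 2 ring H displaced by substituents)
  + NO2 → N:1 O:2
  + OC2H5 → C:2 H:5 O:1
Element totals:
  C: 6
  H: 7
  N: 1
  O: 4

C6H7NO4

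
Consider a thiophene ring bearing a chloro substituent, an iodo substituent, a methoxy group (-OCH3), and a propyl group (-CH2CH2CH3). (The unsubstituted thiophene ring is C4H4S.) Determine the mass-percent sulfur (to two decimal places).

Atom tally by fragment:
  thiophene ring core → C:4 H:4 S:1
  (− 4 ring H displaced by substituents)
  + Cl → Cl:1
  + I → I:1
  + OCH3 → C:1 H:3 O:1
  + CH2CH2CH3 → C:3 H:7
Element totals:
  C: 8
  H: 10
  Cl: 1
  I: 1
  O: 1
  S: 1
Molecular formula: C8H10ClIOS.
Molar mass = 316.581 g/mol.
Mass from S: 1 × 32.06 = 32.060 g/mol.
%S = 32.060 / 316.581 × 100 = 10.13%.

10.13%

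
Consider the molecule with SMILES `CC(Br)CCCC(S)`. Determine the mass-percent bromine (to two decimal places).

Atom tally by fragment:
  CH3 → C:1 H:3
  CH(Br) → C:1 H:1 Br:1
  CH2 → C:1 H:2
  CH2 → C:1 H:2
  CH2 → C:1 H:2
  CH2SH → C:1 H:3 S:1
Element totals:
  C: 6
  H: 13
  Br: 1
  S: 1
Molecular formula: C6H13BrS.
Molar mass = 197.134 g/mol.
Mass from Br: 1 × 79.904 = 79.904 g/mol.
%Br = 79.904 / 197.134 × 100 = 40.53%.

40.53%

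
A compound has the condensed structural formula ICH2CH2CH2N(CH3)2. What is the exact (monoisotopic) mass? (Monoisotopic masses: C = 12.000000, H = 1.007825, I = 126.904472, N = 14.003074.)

Element totals:
  C: 5
  H: 12
  I: 1
  N: 1
Molecular formula: C5H12IN.
  M = 5(12.0) + 12(1.007825) + 126.904472 + 14.003074
    = 60.000000 + 12.093900 + 126.904472 + 14.003074 = 213.001446

213.0014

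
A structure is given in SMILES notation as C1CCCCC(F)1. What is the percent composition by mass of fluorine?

Atom tally by fragment:
  cyclohexane ring core → C:6 H:12
  (− 1 ring H displaced by substituents)
  + F → F:1
Element totals:
  C: 6
  H: 11
  F: 1
Molecular formula: C6H11F.
Molar mass = 102.152 g/mol.
Mass from F: 1 × 18.998 = 18.998 g/mol.
%F = 18.998 / 102.152 × 100 = 18.60%.

18.60%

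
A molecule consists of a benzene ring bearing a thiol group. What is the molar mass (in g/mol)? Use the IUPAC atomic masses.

Atom tally by fragment:
  benzene ring core → C:6 H:6
  (− 1 ring H displaced by substituents)
  + SH → S:1 H:1
Element totals:
  C: 6
  H: 6
  S: 1
Molecular formula: C6H6S.
  M = 6(12.011) + 6(1.008) + 32.06
    = 72.066 + 6.048 + 32.060 = 110.174

110.17 g/mol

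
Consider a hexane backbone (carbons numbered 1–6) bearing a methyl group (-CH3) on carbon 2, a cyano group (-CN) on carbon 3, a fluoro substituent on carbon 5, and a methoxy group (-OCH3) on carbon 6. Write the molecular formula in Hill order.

C9H16FNO

Atom tally by fragment:
  CH3 → C:1 H:3
  CH(CH3) → C:2 H:4
  CH(CN) → C:2 H:1 N:1
  CH2 → C:1 H:2
  CH(F) → C:1 H:1 F:1
  CH2OCH3 → C:2 H:5 O:1
Element totals:
  C: 9
  H: 16
  F: 1
  N: 1
  O: 1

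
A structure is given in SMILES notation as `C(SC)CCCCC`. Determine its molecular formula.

C7H16S

Atom tally by fragment:
  CH3SCH2 → C:2 H:5 S:1
  CH2 → C:1 H:2
  CH2 → C:1 H:2
  CH2 → C:1 H:2
  CH2 → C:1 H:2
  CH3 → C:1 H:3
Element totals:
  C: 7
  H: 16
  S: 1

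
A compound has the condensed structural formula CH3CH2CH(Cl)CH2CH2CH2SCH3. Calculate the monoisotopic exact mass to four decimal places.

Atom tally by fragment:
  CH3 → C:1 H:3
  CH2 → C:1 H:2
  CH(Cl) → C:1 H:1 Cl:1
  CH2 → C:1 H:2
  CH2 → C:1 H:2
  CH2SCH3 → C:2 H:5 S:1
Element totals:
  C: 7
  H: 15
  Cl: 1
  S: 1
Molecular formula: C7H15ClS.
  M = 7(12.0) + 15(1.007825) + 34.968853 + 31.972071
    = 84.000000 + 15.117375 + 34.968853 + 31.972071 = 166.058299

166.0583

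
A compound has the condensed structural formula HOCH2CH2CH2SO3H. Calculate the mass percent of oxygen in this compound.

45.66%

Element totals:
  C: 3
  H: 8
  O: 4
  S: 1
Molecular formula: C3H8O4S.
Molar mass = 140.153 g/mol.
Mass from O: 4 × 15.999 = 63.996 g/mol.
%O = 63.996 / 140.153 × 100 = 45.66%.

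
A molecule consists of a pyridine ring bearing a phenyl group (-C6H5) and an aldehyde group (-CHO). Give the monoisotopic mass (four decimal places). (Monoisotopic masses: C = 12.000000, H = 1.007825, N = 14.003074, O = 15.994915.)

Atom tally by fragment:
  pyridine ring core → C:5 H:5 N:1
  (− 2 ring H displaced by substituents)
  + C6H5 → C:6 H:5
  + CHO → C:1 H:1 O:1
Element totals:
  C: 12
  H: 9
  N: 1
  O: 1
Molecular formula: C12H9NO.
  M = 12(12.0) + 9(1.007825) + 14.003074 + 15.994915
    = 144.000000 + 9.070425 + 14.003074 + 15.994915 = 183.068414

183.0684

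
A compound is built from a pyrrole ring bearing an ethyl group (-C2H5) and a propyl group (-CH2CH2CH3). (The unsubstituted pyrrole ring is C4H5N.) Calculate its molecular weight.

137.23 g/mol

Atom tally by fragment:
  pyrrole ring core → C:4 H:5 N:1
  (− 2 ring H displaced by substituents)
  + C2H5 → C:2 H:5
  + CH2CH2CH3 → C:3 H:7
Element totals:
  C: 9
  H: 15
  N: 1
Molecular formula: C9H15N.
  M = 9(12.011) + 15(1.008) + 14.007
    = 108.099 + 15.120 + 14.007 = 137.226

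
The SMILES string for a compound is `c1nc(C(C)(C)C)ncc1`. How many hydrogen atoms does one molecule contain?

12

Atom tally by fragment:
  pyrimidine ring core → C:4 H:4 N:2
  (− 1 ring H displaced by substituents)
  + C(CH3)3 → C:4 H:9
Element totals:
  C: 8
  H: 12
  N: 2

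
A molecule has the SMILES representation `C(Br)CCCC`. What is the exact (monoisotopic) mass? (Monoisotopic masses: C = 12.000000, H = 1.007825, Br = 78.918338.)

150.0044

Atom tally by fragment:
  BrCH2 → C:1 H:2 Br:1
  CH2 → C:1 H:2
  CH2 → C:1 H:2
  CH2 → C:1 H:2
  CH3 → C:1 H:3
Element totals:
  C: 5
  H: 11
  Br: 1
Molecular formula: C5H11Br.
  M = 5(12.0) + 11(1.007825) + 78.918338
    = 60.000000 + 11.086075 + 78.918338 = 150.004413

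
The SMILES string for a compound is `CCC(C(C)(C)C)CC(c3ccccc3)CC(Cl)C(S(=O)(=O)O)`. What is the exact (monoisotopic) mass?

Atom tally by fragment:
  CH3 → C:1 H:3
  CH2 → C:1 H:2
  CH(C(CH3)3) → C:5 H:10
  CH2 → C:1 H:2
  CH(C6H5) → C:7 H:6
  CH2 → C:1 H:2
  CH(Cl) → C:1 H:1 Cl:1
  CH2SO3H → C:1 H:3 S:1 O:3
Element totals:
  C: 18
  H: 29
  Cl: 1
  O: 3
  S: 1
Molecular formula: C18H29ClO3S.
  M = 18(12.0) + 29(1.007825) + 34.968853 + 3(15.994915) + 31.972071
    = 216.000000 + 29.226925 + 34.968853 + 47.984745 + 31.972071 = 360.152594

360.1526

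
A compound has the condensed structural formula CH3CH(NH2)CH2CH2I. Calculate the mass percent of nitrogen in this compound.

Atom tally by fragment:
  CH3 → C:1 H:3
  CH(NH2) → C:1 H:3 N:1
  CH2 → C:1 H:2
  CH2I → C:1 H:2 I:1
Element totals:
  C: 4
  H: 10
  I: 1
  N: 1
Molecular formula: C4H10IN.
Molar mass = 199.035 g/mol.
Mass from N: 1 × 14.007 = 14.007 g/mol.
%N = 14.007 / 199.035 × 100 = 7.04%.

7.04%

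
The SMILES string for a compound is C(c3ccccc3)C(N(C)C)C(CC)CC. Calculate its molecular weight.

Atom tally by fragment:
  C6H5CH2 → C:7 H:7
  CH(N(CH3)2) → C:3 H:7 N:1
  CH(C2H5) → C:3 H:6
  CH2 → C:1 H:2
  CH3 → C:1 H:3
Element totals:
  C: 15
  H: 25
  N: 1
Molecular formula: C15H25N.
  M = 15(12.011) + 25(1.008) + 14.007
    = 180.165 + 25.200 + 14.007 = 219.372

219.37 g/mol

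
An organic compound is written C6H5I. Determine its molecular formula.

C6H5I

Atom tally by fragment:
  benzene ring core → C:6 H:6
  (− 1 ring H displaced by substituents)
  + I → I:1
Element totals:
  C: 6
  H: 5
  I: 1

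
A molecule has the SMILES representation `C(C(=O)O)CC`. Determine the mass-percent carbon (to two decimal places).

Atom tally by fragment:
  HOOCCH2 → C:2 H:3 O:2
  CH2 → C:1 H:2
  CH3 → C:1 H:3
Element totals:
  C: 4
  H: 8
  O: 2
Molecular formula: C4H8O2.
Molar mass = 88.106 g/mol.
Mass from C: 4 × 12.011 = 48.044 g/mol.
%C = 48.044 / 88.106 × 100 = 54.53%.

54.53%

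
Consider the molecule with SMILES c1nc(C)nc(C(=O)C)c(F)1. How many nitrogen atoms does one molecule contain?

2

Atom tally by fragment:
  pyrimidine ring core → C:4 H:4 N:2
  (− 3 ring H displaced by substituents)
  + CH3 → C:1 H:3
  + COCH3 → C:2 H:3 O:1
  + F → F:1
Element totals:
  C: 7
  H: 7
  F: 1
  N: 2
  O: 1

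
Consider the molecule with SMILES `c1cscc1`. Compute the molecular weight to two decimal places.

84.14 g/mol

Atom tally by fragment:
  thiophene ring core → C:4 H:4 S:1
Element totals:
  C: 4
  H: 4
  S: 1
Molecular formula: C4H4S.
  M = 4(12.011) + 4(1.008) + 32.06
    = 48.044 + 4.032 + 32.060 = 84.136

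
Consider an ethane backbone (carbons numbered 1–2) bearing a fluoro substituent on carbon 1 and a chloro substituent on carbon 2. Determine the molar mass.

82.50 g/mol

Atom tally by fragment:
  FCH2 → C:1 H:2 F:1
  CH2Cl → C:1 H:2 Cl:1
Element totals:
  C: 2
  H: 4
  Cl: 1
  F: 1
Molecular formula: C2H4ClF.
  M = 2(12.011) + 4(1.008) + 35.45 + 18.998
    = 24.022 + 4.032 + 35.450 + 18.998 = 82.502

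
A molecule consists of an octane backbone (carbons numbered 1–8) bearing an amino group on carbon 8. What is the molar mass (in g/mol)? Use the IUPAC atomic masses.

Atom tally by fragment:
  CH3 → C:1 H:3
  CH2 → C:1 H:2
  CH2 → C:1 H:2
  CH2 → C:1 H:2
  CH2 → C:1 H:2
  CH2 → C:1 H:2
  CH2 → C:1 H:2
  CH2NH2 → C:1 H:4 N:1
Element totals:
  C: 8
  H: 19
  N: 1
Molecular formula: C8H19N.
  M = 8(12.011) + 19(1.008) + 14.007
    = 96.088 + 19.152 + 14.007 = 129.247

129.25 g/mol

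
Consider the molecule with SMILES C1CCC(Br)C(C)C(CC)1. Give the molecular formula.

Atom tally by fragment:
  cyclohexane ring core → C:6 H:12
  (− 3 ring H displaced by substituents)
  + Br → Br:1
  + CH3 → C:1 H:3
  + C2H5 → C:2 H:5
Element totals:
  C: 9
  H: 17
  Br: 1

C9H17Br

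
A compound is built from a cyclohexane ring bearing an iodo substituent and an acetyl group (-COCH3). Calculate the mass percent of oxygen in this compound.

Atom tally by fragment:
  cyclohexane ring core → C:6 H:12
  (− 2 ring H displaced by substituents)
  + I → I:1
  + COCH3 → C:2 H:3 O:1
Element totals:
  C: 8
  H: 13
  I: 1
  O: 1
Molecular formula: C8H13IO.
Molar mass = 252.095 g/mol.
Mass from O: 1 × 15.999 = 15.999 g/mol.
%O = 15.999 / 252.095 × 100 = 6.35%.

6.35%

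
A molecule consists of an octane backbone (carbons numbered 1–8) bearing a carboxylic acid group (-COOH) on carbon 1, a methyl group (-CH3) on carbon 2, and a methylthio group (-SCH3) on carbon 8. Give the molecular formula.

Atom tally by fragment:
  HOOCCH2 → C:2 H:3 O:2
  CH(CH3) → C:2 H:4
  CH2 → C:1 H:2
  CH2 → C:1 H:2
  CH2 → C:1 H:2
  CH2 → C:1 H:2
  CH2 → C:1 H:2
  CH2SCH3 → C:2 H:5 S:1
Element totals:
  C: 11
  H: 22
  O: 2
  S: 1

C11H22O2S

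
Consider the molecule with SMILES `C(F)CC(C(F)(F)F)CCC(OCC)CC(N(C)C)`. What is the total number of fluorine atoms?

4

Atom tally by fragment:
  FCH2 → C:1 H:2 F:1
  CH2 → C:1 H:2
  CH(CF3) → C:2 H:1 F:3
  CH2 → C:1 H:2
  CH2 → C:1 H:2
  CH(OC2H5) → C:3 H:6 O:1
  CH2 → C:1 H:2
  CH2N(CH3)2 → C:3 H:8 N:1
Element totals:
  C: 13
  H: 25
  F: 4
  N: 1
  O: 1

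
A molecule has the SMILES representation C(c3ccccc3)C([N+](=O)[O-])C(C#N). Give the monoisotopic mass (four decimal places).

190.0742

Atom tally by fragment:
  C6H5CH2 → C:7 H:7
  CH(NO2) → C:1 H:1 N:1 O:2
  CH2CN → C:2 H:2 N:1
Element totals:
  C: 10
  H: 10
  N: 2
  O: 2
Molecular formula: C10H10N2O2.
  M = 10(12.0) + 10(1.007825) + 2(14.003074) + 2(15.994915)
    = 120.000000 + 10.078250 + 28.006148 + 31.989830 = 190.074228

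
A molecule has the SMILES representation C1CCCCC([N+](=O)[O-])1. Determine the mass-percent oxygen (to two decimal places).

24.77%

Atom tally by fragment:
  cyclohexane ring core → C:6 H:12
  (− 1 ring H displaced by substituents)
  + NO2 → N:1 O:2
Element totals:
  C: 6
  H: 11
  N: 1
  O: 2
Molecular formula: C6H11NO2.
Molar mass = 129.159 g/mol.
Mass from O: 2 × 15.999 = 31.998 g/mol.
%O = 31.998 / 129.159 × 100 = 24.77%.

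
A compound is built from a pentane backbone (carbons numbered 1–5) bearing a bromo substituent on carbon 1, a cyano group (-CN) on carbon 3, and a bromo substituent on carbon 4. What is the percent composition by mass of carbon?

Atom tally by fragment:
  BrCH2 → C:1 H:2 Br:1
  CH2 → C:1 H:2
  CH(CN) → C:2 H:1 N:1
  CH(Br) → C:1 H:1 Br:1
  CH3 → C:1 H:3
Element totals:
  C: 6
  H: 9
  Br: 2
  N: 1
Molecular formula: C6H9Br2N.
Molar mass = 254.953 g/mol.
Mass from C: 6 × 12.011 = 72.066 g/mol.
%C = 72.066 / 254.953 × 100 = 28.27%.

28.27%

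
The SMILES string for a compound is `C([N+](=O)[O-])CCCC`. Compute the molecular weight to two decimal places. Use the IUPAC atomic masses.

Atom tally by fragment:
  O2NCH2 → C:1 H:2 N:1 O:2
  CH2 → C:1 H:2
  CH2 → C:1 H:2
  CH2 → C:1 H:2
  CH3 → C:1 H:3
Element totals:
  C: 5
  H: 11
  N: 1
  O: 2
Molecular formula: C5H11NO2.
  M = 5(12.011) + 11(1.008) + 14.007 + 2(15.999)
    = 60.055 + 11.088 + 14.007 + 31.998 = 117.148

117.15 g/mol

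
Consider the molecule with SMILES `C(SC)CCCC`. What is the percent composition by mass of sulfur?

Atom tally by fragment:
  CH3SCH2 → C:2 H:5 S:1
  CH2 → C:1 H:2
  CH2 → C:1 H:2
  CH2 → C:1 H:2
  CH3 → C:1 H:3
Element totals:
  C: 6
  H: 14
  S: 1
Molecular formula: C6H14S.
Molar mass = 118.238 g/mol.
Mass from S: 1 × 32.06 = 32.060 g/mol.
%S = 32.060 / 118.238 × 100 = 27.11%.

27.11%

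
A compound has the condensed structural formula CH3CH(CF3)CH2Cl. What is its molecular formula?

Atom tally by fragment:
  CH3 → C:1 H:3
  CH(CF3) → C:2 H:1 F:3
  CH2Cl → C:1 H:2 Cl:1
Element totals:
  C: 4
  H: 6
  Cl: 1
  F: 3

C4H6ClF3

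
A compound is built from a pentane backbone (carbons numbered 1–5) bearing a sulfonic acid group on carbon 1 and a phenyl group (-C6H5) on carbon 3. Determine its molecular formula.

C11H16O3S

Atom tally by fragment:
  HO3SCH2 → C:1 H:3 S:1 O:3
  CH2 → C:1 H:2
  CH(C6H5) → C:7 H:6
  CH2 → C:1 H:2
  CH3 → C:1 H:3
Element totals:
  C: 11
  H: 16
  O: 3
  S: 1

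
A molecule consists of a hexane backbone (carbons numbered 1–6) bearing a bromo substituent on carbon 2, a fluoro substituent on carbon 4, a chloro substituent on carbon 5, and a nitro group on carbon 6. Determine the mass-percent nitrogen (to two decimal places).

Atom tally by fragment:
  CH3 → C:1 H:3
  CH(Br) → C:1 H:1 Br:1
  CH2 → C:1 H:2
  CH(F) → C:1 H:1 F:1
  CH(Cl) → C:1 H:1 Cl:1
  CH2NO2 → C:1 H:2 N:1 O:2
Element totals:
  C: 6
  H: 10
  Br: 1
  Cl: 1
  F: 1
  N: 1
  O: 2
Molecular formula: C6H10BrClFNO2.
Molar mass = 262.503 g/mol.
Mass from N: 1 × 14.007 = 14.007 g/mol.
%N = 14.007 / 262.503 × 100 = 5.34%.

5.34%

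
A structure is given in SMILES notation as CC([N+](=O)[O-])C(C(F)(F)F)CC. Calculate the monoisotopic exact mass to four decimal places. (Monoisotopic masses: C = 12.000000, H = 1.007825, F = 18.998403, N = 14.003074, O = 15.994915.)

185.0664

Atom tally by fragment:
  CH3 → C:1 H:3
  CH(NO2) → C:1 H:1 N:1 O:2
  CH(CF3) → C:2 H:1 F:3
  CH2 → C:1 H:2
  CH3 → C:1 H:3
Element totals:
  C: 6
  H: 10
  F: 3
  N: 1
  O: 2
Molecular formula: C6H10F3NO2.
  M = 6(12.0) + 10(1.007825) + 3(18.998403) + 14.003074 + 2(15.994915)
    = 72.000000 + 10.078250 + 56.995209 + 14.003074 + 31.989830 = 185.066363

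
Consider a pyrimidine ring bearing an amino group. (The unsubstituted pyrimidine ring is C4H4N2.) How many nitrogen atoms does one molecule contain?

3

Atom tally by fragment:
  pyrimidine ring core → C:4 H:4 N:2
  (− 1 ring H displaced by substituents)
  + NH2 → N:1 H:2
Element totals:
  C: 4
  H: 5
  N: 3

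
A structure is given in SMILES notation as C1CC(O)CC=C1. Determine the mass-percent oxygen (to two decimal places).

Atom tally by fragment:
  cyclohexene ring core → C:6 H:10
  (− 1 ring H displaced by substituents)
  + OH → O:1 H:1
Element totals:
  C: 6
  H: 10
  O: 1
Molecular formula: C6H10O.
Molar mass = 98.145 g/mol.
Mass from O: 1 × 15.999 = 15.999 g/mol.
%O = 15.999 / 98.145 × 100 = 16.30%.

16.30%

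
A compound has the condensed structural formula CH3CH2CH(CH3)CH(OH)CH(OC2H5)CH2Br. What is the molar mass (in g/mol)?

239.15 g/mol

Atom tally by fragment:
  CH3 → C:1 H:3
  CH2 → C:1 H:2
  CH(CH3) → C:2 H:4
  CH(OH) → C:1 H:2 O:1
  CH(OC2H5) → C:3 H:6 O:1
  CH2Br → C:1 H:2 Br:1
Element totals:
  C: 9
  H: 19
  Br: 1
  O: 2
Molecular formula: C9H19BrO2.
  M = 9(12.011) + 19(1.008) + 79.904 + 2(15.999)
    = 108.099 + 19.152 + 79.904 + 31.998 = 239.153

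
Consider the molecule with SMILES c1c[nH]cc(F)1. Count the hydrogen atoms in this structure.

Atom tally by fragment:
  pyrrole ring core → C:4 H:5 N:1
  (− 1 ring H displaced by substituents)
  + F → F:1
Element totals:
  C: 4
  H: 4
  F: 1
  N: 1

4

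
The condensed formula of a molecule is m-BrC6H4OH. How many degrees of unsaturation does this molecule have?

4

Element totals:
  C: 6
  H: 5
  Br: 1
  O: 1
Molecular formula: C6H5BrO.
DoU = (2C + 2 + N − H − X) / 2 = (2·6 + 2 + 0 − 5 − 1) / 2 = 4.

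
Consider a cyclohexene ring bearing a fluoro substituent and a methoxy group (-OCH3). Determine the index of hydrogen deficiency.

2

Atom tally by fragment:
  cyclohexene ring core → C:6 H:10
  (− 2 ring H displaced by substituents)
  + F → F:1
  + OCH3 → C:1 H:3 O:1
Element totals:
  C: 7
  H: 11
  F: 1
  O: 1
Molecular formula: C7H11FO.
DoU = (2C + 2 + N − H − X) / 2 = (2·7 + 2 + 0 − 11 − 1) / 2 = 2.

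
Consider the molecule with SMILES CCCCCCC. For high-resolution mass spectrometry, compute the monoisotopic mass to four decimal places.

100.1252

Atom tally by fragment:
  CH3 → C:1 H:3
  CH2 → C:1 H:2
  CH2 → C:1 H:2
  CH2 → C:1 H:2
  CH2 → C:1 H:2
  CH2 → C:1 H:2
  CH3 → C:1 H:3
Element totals:
  C: 7
  H: 16
Molecular formula: C7H16.
  M = 7(12.0) + 16(1.007825)
    = 84.000000 + 16.125200 = 100.125200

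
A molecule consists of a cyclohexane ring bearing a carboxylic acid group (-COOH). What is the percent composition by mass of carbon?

65.60%

Atom tally by fragment:
  cyclohexane ring core → C:6 H:12
  (− 1 ring H displaced by substituents)
  + COOH → C:1 H:1 O:2
Element totals:
  C: 7
  H: 12
  O: 2
Molecular formula: C7H12O2.
Molar mass = 128.171 g/mol.
Mass from C: 7 × 12.011 = 84.077 g/mol.
%C = 84.077 / 128.171 × 100 = 65.60%.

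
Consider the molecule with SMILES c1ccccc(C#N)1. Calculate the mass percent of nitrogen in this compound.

13.58%

Atom tally by fragment:
  benzene ring core → C:6 H:6
  (− 1 ring H displaced by substituents)
  + CN → C:1 N:1
Element totals:
  C: 7
  H: 5
  N: 1
Molecular formula: C7H5N.
Molar mass = 103.124 g/mol.
Mass from N: 1 × 14.007 = 14.007 g/mol.
%N = 14.007 / 103.124 × 100 = 13.58%.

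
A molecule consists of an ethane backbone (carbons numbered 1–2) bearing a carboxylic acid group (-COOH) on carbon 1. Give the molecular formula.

Atom tally by fragment:
  HOOCCH2 → C:2 H:3 O:2
  CH3 → C:1 H:3
Element totals:
  C: 3
  H: 6
  O: 2

C3H6O2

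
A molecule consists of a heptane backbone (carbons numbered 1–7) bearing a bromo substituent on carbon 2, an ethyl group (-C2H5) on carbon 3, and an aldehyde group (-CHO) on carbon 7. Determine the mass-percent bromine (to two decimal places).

33.98%

Atom tally by fragment:
  CH3 → C:1 H:3
  CH(Br) → C:1 H:1 Br:1
  CH(C2H5) → C:3 H:6
  CH2 → C:1 H:2
  CH2 → C:1 H:2
  CH2 → C:1 H:2
  CH2CHO → C:2 H:3 O:1
Element totals:
  C: 10
  H: 19
  Br: 1
  O: 1
Molecular formula: C10H19BrO.
Molar mass = 235.165 g/mol.
Mass from Br: 1 × 79.904 = 79.904 g/mol.
%Br = 79.904 / 235.165 × 100 = 33.98%.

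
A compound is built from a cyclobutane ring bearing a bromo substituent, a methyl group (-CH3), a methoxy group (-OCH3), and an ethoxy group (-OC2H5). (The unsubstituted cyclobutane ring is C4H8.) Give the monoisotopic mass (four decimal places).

Atom tally by fragment:
  cyclobutane ring core → C:4 H:8
  (− 4 ring H displaced by substituents)
  + Br → Br:1
  + CH3 → C:1 H:3
  + OCH3 → C:1 H:3 O:1
  + OC2H5 → C:2 H:5 O:1
Element totals:
  C: 8
  H: 15
  Br: 1
  O: 2
Molecular formula: C8H15BrO2.
  M = 8(12.0) + 15(1.007825) + 78.918338 + 2(15.994915)
    = 96.000000 + 15.117375 + 78.918338 + 31.989830 = 222.025543

222.0255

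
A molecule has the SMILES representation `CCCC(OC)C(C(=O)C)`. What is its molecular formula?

C8H16O2

Atom tally by fragment:
  CH3 → C:1 H:3
  CH2 → C:1 H:2
  CH2 → C:1 H:2
  CH(OCH3) → C:2 H:4 O:1
  CH2COCH3 → C:3 H:5 O:1
Element totals:
  C: 8
  H: 16
  O: 2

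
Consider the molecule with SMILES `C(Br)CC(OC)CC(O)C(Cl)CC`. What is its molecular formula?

Atom tally by fragment:
  BrCH2 → C:1 H:2 Br:1
  CH2 → C:1 H:2
  CH(OCH3) → C:2 H:4 O:1
  CH2 → C:1 H:2
  CH(OH) → C:1 H:2 O:1
  CH(Cl) → C:1 H:1 Cl:1
  CH2 → C:1 H:2
  CH3 → C:1 H:3
Element totals:
  C: 9
  H: 18
  Br: 1
  Cl: 1
  O: 2

C9H18BrClO2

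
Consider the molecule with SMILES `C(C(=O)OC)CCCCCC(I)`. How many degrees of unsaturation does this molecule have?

1

Atom tally by fragment:
  CH3OOCCH2 → C:3 H:5 O:2
  CH2 → C:1 H:2
  CH2 → C:1 H:2
  CH2 → C:1 H:2
  CH2 → C:1 H:2
  CH2 → C:1 H:2
  CH2I → C:1 H:2 I:1
Element totals:
  C: 9
  H: 17
  I: 1
  O: 2
Molecular formula: C9H17IO2.
DoU = (2C + 2 + N − H − X) / 2 = (2·9 + 2 + 0 − 17 − 1) / 2 = 1.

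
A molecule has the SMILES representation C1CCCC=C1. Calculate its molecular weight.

Atom tally by fragment:
  cyclohexene ring core → C:6 H:10
Element totals:
  C: 6
  H: 10
Molecular formula: C6H10.
  M = 6(12.011) + 10(1.008)
    = 72.066 + 10.080 = 82.146

82.15 g/mol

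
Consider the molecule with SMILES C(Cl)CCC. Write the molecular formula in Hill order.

C4H9Cl

Atom tally by fragment:
  ClCH2 → C:1 H:2 Cl:1
  CH2 → C:1 H:2
  CH2 → C:1 H:2
  CH3 → C:1 H:3
Element totals:
  C: 4
  H: 9
  Cl: 1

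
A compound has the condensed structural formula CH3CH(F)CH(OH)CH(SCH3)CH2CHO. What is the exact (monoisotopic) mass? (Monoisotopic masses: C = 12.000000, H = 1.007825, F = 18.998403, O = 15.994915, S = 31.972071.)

180.0620

Atom tally by fragment:
  CH3 → C:1 H:3
  CH(F) → C:1 H:1 F:1
  CH(OH) → C:1 H:2 O:1
  CH(SCH3) → C:2 H:4 S:1
  CH2CHO → C:2 H:3 O:1
Element totals:
  C: 7
  H: 13
  F: 1
  O: 2
  S: 1
Molecular formula: C7H13FO2S.
  M = 7(12.0) + 13(1.007825) + 18.998403 + 2(15.994915) + 31.972071
    = 84.000000 + 13.101725 + 18.998403 + 31.989830 + 31.972071 = 180.062029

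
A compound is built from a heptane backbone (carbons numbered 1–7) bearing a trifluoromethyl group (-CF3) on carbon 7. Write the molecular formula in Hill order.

Atom tally by fragment:
  CH3 → C:1 H:3
  CH2 → C:1 H:2
  CH2 → C:1 H:2
  CH2 → C:1 H:2
  CH2 → C:1 H:2
  CH2 → C:1 H:2
  CH2CF3 → C:2 H:2 F:3
Element totals:
  C: 8
  H: 15
  F: 3

C8H15F3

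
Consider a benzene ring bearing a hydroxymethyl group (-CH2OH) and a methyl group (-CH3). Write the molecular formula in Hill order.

Atom tally by fragment:
  benzene ring core → C:6 H:6
  (− 2 ring H displaced by substituents)
  + CH2OH → C:1 H:3 O:1
  + CH3 → C:1 H:3
Element totals:
  C: 8
  H: 10
  O: 1

C8H10O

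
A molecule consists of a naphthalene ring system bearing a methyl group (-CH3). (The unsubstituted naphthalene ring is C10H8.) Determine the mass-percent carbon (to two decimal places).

Atom tally by fragment:
  naphthalene ring system core → C:10 H:8
  (− 1 ring H displaced by substituents)
  + CH3 → C:1 H:3
Element totals:
  C: 11
  H: 10
Molecular formula: C11H10.
Molar mass = 142.201 g/mol.
Mass from C: 11 × 12.011 = 132.121 g/mol.
%C = 132.121 / 142.201 × 100 = 92.91%.

92.91%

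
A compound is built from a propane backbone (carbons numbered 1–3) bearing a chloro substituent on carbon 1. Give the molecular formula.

C3H7Cl

Atom tally by fragment:
  ClCH2 → C:1 H:2 Cl:1
  CH2 → C:1 H:2
  CH3 → C:1 H:3
Element totals:
  C: 3
  H: 7
  Cl: 1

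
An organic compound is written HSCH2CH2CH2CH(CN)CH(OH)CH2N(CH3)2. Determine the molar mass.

202.32 g/mol

Atom tally by fragment:
  HSCH2 → C:1 H:3 S:1
  CH2 → C:1 H:2
  CH2 → C:1 H:2
  CH(CN) → C:2 H:1 N:1
  CH(OH) → C:1 H:2 O:1
  CH2N(CH3)2 → C:3 H:8 N:1
Element totals:
  C: 9
  H: 18
  N: 2
  O: 1
  S: 1
Molecular formula: C9H18N2OS.
  M = 9(12.011) + 18(1.008) + 2(14.007) + 15.999 + 32.06
    = 108.099 + 18.144 + 28.014 + 15.999 + 32.060 = 202.316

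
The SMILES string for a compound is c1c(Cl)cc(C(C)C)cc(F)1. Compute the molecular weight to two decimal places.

Atom tally by fragment:
  benzene ring core → C:6 H:6
  (− 3 ring H displaced by substituents)
  + Cl → Cl:1
  + CH(CH3)2 → C:3 H:7
  + F → F:1
Element totals:
  C: 9
  H: 10
  Cl: 1
  F: 1
Molecular formula: C9H10ClF.
  M = 9(12.011) + 10(1.008) + 35.45 + 18.998
    = 108.099 + 10.080 + 35.450 + 18.998 = 172.627

172.63 g/mol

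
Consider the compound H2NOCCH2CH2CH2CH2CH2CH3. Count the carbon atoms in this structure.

7

Atom tally by fragment:
  H2NOCCH2 → C:2 H:4 O:1 N:1
  CH2 → C:1 H:2
  CH2 → C:1 H:2
  CH2 → C:1 H:2
  CH2 → C:1 H:2
  CH3 → C:1 H:3
Element totals:
  C: 7
  H: 15
  N: 1
  O: 1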